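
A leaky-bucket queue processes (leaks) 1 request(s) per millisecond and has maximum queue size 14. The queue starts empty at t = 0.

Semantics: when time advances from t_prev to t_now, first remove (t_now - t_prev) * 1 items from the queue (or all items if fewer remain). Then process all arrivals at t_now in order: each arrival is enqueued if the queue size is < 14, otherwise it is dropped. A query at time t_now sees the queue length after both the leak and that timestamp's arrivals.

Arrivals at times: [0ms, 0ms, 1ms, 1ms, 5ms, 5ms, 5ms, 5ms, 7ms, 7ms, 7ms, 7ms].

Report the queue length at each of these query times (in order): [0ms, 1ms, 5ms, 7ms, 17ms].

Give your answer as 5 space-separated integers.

Answer: 2 3 4 6 0

Derivation:
Queue lengths at query times:
  query t=0ms: backlog = 2
  query t=1ms: backlog = 3
  query t=5ms: backlog = 4
  query t=7ms: backlog = 6
  query t=17ms: backlog = 0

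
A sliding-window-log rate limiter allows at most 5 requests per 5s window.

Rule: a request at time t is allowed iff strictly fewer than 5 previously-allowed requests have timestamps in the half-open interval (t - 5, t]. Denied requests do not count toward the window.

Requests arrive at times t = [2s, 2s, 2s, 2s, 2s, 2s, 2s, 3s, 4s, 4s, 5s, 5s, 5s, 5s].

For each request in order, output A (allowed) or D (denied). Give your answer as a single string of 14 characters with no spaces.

Answer: AAAAADDDDDDDDD

Derivation:
Tracking allowed requests in the window:
  req#1 t=2s: ALLOW
  req#2 t=2s: ALLOW
  req#3 t=2s: ALLOW
  req#4 t=2s: ALLOW
  req#5 t=2s: ALLOW
  req#6 t=2s: DENY
  req#7 t=2s: DENY
  req#8 t=3s: DENY
  req#9 t=4s: DENY
  req#10 t=4s: DENY
  req#11 t=5s: DENY
  req#12 t=5s: DENY
  req#13 t=5s: DENY
  req#14 t=5s: DENY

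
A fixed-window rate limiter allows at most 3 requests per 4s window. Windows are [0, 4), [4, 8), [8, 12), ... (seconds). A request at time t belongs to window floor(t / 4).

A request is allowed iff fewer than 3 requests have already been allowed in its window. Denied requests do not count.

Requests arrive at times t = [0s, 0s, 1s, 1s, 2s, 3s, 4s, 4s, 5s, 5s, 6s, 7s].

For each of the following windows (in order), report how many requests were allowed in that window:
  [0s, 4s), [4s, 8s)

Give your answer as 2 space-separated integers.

Answer: 3 3

Derivation:
Processing requests:
  req#1 t=0s (window 0): ALLOW
  req#2 t=0s (window 0): ALLOW
  req#3 t=1s (window 0): ALLOW
  req#4 t=1s (window 0): DENY
  req#5 t=2s (window 0): DENY
  req#6 t=3s (window 0): DENY
  req#7 t=4s (window 1): ALLOW
  req#8 t=4s (window 1): ALLOW
  req#9 t=5s (window 1): ALLOW
  req#10 t=5s (window 1): DENY
  req#11 t=6s (window 1): DENY
  req#12 t=7s (window 1): DENY

Allowed counts by window: 3 3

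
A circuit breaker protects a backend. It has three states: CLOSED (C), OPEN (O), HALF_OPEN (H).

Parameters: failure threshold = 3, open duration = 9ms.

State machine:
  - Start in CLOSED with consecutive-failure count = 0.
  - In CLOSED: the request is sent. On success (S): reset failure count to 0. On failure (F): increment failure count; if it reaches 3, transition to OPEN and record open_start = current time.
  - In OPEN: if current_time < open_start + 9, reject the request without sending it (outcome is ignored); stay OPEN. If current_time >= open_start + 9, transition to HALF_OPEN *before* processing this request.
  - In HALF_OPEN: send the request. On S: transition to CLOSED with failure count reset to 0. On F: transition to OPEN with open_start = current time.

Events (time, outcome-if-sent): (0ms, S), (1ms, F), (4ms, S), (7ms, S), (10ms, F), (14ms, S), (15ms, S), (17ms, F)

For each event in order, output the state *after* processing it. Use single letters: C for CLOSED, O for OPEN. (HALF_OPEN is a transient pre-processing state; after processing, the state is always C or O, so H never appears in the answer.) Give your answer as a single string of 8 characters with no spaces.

State after each event:
  event#1 t=0ms outcome=S: state=CLOSED
  event#2 t=1ms outcome=F: state=CLOSED
  event#3 t=4ms outcome=S: state=CLOSED
  event#4 t=7ms outcome=S: state=CLOSED
  event#5 t=10ms outcome=F: state=CLOSED
  event#6 t=14ms outcome=S: state=CLOSED
  event#7 t=15ms outcome=S: state=CLOSED
  event#8 t=17ms outcome=F: state=CLOSED

Answer: CCCCCCCC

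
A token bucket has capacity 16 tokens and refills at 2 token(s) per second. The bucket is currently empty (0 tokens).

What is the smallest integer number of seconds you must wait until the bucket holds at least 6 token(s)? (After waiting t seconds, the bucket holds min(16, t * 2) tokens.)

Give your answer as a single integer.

Answer: 3

Derivation:
Need t * 2 >= 6, so t >= 6/2.
Smallest integer t = ceil(6/2) = 3.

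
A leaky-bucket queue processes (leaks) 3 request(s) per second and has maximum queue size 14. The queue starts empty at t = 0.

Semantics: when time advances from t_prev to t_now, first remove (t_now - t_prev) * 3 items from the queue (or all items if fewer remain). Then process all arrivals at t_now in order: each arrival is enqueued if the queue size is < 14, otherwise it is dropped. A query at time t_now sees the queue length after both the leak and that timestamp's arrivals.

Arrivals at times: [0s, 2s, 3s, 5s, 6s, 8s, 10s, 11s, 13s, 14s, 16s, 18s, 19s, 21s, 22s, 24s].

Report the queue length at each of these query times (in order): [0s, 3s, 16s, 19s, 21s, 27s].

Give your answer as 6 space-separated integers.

Queue lengths at query times:
  query t=0s: backlog = 1
  query t=3s: backlog = 1
  query t=16s: backlog = 1
  query t=19s: backlog = 1
  query t=21s: backlog = 1
  query t=27s: backlog = 0

Answer: 1 1 1 1 1 0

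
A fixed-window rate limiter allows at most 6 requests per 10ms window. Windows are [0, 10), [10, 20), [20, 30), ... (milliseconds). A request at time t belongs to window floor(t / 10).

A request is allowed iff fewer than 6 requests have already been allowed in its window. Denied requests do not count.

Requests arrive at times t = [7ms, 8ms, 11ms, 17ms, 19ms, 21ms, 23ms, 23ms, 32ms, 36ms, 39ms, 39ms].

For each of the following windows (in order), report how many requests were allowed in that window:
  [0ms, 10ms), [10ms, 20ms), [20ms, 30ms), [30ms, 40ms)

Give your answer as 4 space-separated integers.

Answer: 2 3 3 4

Derivation:
Processing requests:
  req#1 t=7ms (window 0): ALLOW
  req#2 t=8ms (window 0): ALLOW
  req#3 t=11ms (window 1): ALLOW
  req#4 t=17ms (window 1): ALLOW
  req#5 t=19ms (window 1): ALLOW
  req#6 t=21ms (window 2): ALLOW
  req#7 t=23ms (window 2): ALLOW
  req#8 t=23ms (window 2): ALLOW
  req#9 t=32ms (window 3): ALLOW
  req#10 t=36ms (window 3): ALLOW
  req#11 t=39ms (window 3): ALLOW
  req#12 t=39ms (window 3): ALLOW

Allowed counts by window: 2 3 3 4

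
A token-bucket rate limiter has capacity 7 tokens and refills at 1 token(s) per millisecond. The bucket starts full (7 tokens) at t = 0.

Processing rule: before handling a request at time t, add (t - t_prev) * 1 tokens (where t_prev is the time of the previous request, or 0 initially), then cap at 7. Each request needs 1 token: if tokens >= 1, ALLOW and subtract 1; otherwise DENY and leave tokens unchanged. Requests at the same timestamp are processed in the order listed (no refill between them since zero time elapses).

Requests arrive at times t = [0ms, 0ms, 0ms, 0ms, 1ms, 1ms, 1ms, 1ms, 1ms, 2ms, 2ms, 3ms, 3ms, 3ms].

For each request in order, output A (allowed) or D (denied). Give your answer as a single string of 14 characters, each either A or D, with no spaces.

Simulating step by step:
  req#1 t=0ms: ALLOW
  req#2 t=0ms: ALLOW
  req#3 t=0ms: ALLOW
  req#4 t=0ms: ALLOW
  req#5 t=1ms: ALLOW
  req#6 t=1ms: ALLOW
  req#7 t=1ms: ALLOW
  req#8 t=1ms: ALLOW
  req#9 t=1ms: DENY
  req#10 t=2ms: ALLOW
  req#11 t=2ms: DENY
  req#12 t=3ms: ALLOW
  req#13 t=3ms: DENY
  req#14 t=3ms: DENY

Answer: AAAAAAAADADADD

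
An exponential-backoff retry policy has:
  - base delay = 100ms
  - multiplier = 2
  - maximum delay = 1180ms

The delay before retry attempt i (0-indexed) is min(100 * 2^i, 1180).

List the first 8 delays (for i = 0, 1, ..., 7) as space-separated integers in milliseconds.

Answer: 100 200 400 800 1180 1180 1180 1180

Derivation:
Computing each delay:
  i=0: min(100*2^0, 1180) = 100
  i=1: min(100*2^1, 1180) = 200
  i=2: min(100*2^2, 1180) = 400
  i=3: min(100*2^3, 1180) = 800
  i=4: min(100*2^4, 1180) = 1180
  i=5: min(100*2^5, 1180) = 1180
  i=6: min(100*2^6, 1180) = 1180
  i=7: min(100*2^7, 1180) = 1180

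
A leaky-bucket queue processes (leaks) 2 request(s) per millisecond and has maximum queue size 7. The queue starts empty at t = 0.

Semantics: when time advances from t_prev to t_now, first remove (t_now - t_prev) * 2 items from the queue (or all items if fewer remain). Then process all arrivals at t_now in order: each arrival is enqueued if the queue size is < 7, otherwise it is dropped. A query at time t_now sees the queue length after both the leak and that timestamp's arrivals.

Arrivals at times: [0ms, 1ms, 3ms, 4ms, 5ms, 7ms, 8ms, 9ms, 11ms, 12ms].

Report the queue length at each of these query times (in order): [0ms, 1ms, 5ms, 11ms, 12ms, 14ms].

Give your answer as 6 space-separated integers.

Answer: 1 1 1 1 1 0

Derivation:
Queue lengths at query times:
  query t=0ms: backlog = 1
  query t=1ms: backlog = 1
  query t=5ms: backlog = 1
  query t=11ms: backlog = 1
  query t=12ms: backlog = 1
  query t=14ms: backlog = 0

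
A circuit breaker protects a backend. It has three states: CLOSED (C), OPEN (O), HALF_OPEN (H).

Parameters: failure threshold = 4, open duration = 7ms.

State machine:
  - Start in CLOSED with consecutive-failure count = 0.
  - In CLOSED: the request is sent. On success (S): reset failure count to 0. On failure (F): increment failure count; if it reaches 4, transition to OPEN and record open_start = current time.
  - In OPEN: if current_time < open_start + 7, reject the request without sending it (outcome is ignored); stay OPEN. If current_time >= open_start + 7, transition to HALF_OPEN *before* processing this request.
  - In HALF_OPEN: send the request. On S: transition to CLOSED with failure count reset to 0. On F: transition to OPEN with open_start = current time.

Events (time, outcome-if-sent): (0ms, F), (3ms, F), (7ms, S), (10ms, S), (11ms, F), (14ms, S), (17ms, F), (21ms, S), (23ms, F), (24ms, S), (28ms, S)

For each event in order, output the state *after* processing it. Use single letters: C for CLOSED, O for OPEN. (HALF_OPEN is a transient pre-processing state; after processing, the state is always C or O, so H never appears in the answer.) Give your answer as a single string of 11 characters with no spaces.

Answer: CCCCCCCCCCC

Derivation:
State after each event:
  event#1 t=0ms outcome=F: state=CLOSED
  event#2 t=3ms outcome=F: state=CLOSED
  event#3 t=7ms outcome=S: state=CLOSED
  event#4 t=10ms outcome=S: state=CLOSED
  event#5 t=11ms outcome=F: state=CLOSED
  event#6 t=14ms outcome=S: state=CLOSED
  event#7 t=17ms outcome=F: state=CLOSED
  event#8 t=21ms outcome=S: state=CLOSED
  event#9 t=23ms outcome=F: state=CLOSED
  event#10 t=24ms outcome=S: state=CLOSED
  event#11 t=28ms outcome=S: state=CLOSED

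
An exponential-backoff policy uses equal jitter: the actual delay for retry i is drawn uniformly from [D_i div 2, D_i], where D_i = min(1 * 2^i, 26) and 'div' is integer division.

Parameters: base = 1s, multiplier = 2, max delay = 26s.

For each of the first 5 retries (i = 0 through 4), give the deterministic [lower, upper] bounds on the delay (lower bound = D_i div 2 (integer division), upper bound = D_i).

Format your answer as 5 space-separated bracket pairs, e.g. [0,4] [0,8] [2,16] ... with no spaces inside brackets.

Answer: [0,1] [1,2] [2,4] [4,8] [8,16]

Derivation:
Computing bounds per retry:
  i=0: D_i=min(1*2^0,26)=1, bounds=[0,1]
  i=1: D_i=min(1*2^1,26)=2, bounds=[1,2]
  i=2: D_i=min(1*2^2,26)=4, bounds=[2,4]
  i=3: D_i=min(1*2^3,26)=8, bounds=[4,8]
  i=4: D_i=min(1*2^4,26)=16, bounds=[8,16]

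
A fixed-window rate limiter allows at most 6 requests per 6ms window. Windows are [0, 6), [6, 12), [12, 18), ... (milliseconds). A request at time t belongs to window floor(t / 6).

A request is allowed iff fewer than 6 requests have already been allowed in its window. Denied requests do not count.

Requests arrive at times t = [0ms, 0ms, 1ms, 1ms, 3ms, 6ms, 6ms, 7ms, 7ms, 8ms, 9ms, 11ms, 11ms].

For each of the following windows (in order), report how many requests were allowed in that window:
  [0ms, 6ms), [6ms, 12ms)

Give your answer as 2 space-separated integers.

Processing requests:
  req#1 t=0ms (window 0): ALLOW
  req#2 t=0ms (window 0): ALLOW
  req#3 t=1ms (window 0): ALLOW
  req#4 t=1ms (window 0): ALLOW
  req#5 t=3ms (window 0): ALLOW
  req#6 t=6ms (window 1): ALLOW
  req#7 t=6ms (window 1): ALLOW
  req#8 t=7ms (window 1): ALLOW
  req#9 t=7ms (window 1): ALLOW
  req#10 t=8ms (window 1): ALLOW
  req#11 t=9ms (window 1): ALLOW
  req#12 t=11ms (window 1): DENY
  req#13 t=11ms (window 1): DENY

Allowed counts by window: 5 6

Answer: 5 6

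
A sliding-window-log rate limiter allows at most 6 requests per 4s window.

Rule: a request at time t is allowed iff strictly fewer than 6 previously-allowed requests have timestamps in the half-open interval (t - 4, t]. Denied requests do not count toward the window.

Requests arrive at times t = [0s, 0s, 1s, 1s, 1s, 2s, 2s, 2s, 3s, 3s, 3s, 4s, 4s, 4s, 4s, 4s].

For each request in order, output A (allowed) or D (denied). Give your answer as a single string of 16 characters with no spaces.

Answer: AAAAAADDDDDAADDD

Derivation:
Tracking allowed requests in the window:
  req#1 t=0s: ALLOW
  req#2 t=0s: ALLOW
  req#3 t=1s: ALLOW
  req#4 t=1s: ALLOW
  req#5 t=1s: ALLOW
  req#6 t=2s: ALLOW
  req#7 t=2s: DENY
  req#8 t=2s: DENY
  req#9 t=3s: DENY
  req#10 t=3s: DENY
  req#11 t=3s: DENY
  req#12 t=4s: ALLOW
  req#13 t=4s: ALLOW
  req#14 t=4s: DENY
  req#15 t=4s: DENY
  req#16 t=4s: DENY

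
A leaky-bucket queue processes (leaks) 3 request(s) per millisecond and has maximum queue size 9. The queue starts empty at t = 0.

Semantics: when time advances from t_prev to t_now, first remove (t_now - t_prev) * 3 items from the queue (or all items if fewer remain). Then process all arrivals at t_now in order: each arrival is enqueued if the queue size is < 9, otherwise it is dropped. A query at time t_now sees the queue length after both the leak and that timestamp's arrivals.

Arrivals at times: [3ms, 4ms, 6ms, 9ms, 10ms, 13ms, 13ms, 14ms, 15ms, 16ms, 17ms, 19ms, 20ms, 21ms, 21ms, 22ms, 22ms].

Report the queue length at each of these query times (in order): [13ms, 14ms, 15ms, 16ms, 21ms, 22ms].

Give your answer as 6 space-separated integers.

Queue lengths at query times:
  query t=13ms: backlog = 2
  query t=14ms: backlog = 1
  query t=15ms: backlog = 1
  query t=16ms: backlog = 1
  query t=21ms: backlog = 2
  query t=22ms: backlog = 2

Answer: 2 1 1 1 2 2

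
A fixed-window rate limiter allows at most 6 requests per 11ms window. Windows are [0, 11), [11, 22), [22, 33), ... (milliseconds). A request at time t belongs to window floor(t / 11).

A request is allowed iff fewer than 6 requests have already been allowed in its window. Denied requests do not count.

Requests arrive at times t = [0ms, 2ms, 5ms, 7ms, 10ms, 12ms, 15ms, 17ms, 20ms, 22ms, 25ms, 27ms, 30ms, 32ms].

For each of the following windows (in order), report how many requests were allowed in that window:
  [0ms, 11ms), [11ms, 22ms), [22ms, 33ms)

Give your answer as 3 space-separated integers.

Answer: 5 4 5

Derivation:
Processing requests:
  req#1 t=0ms (window 0): ALLOW
  req#2 t=2ms (window 0): ALLOW
  req#3 t=5ms (window 0): ALLOW
  req#4 t=7ms (window 0): ALLOW
  req#5 t=10ms (window 0): ALLOW
  req#6 t=12ms (window 1): ALLOW
  req#7 t=15ms (window 1): ALLOW
  req#8 t=17ms (window 1): ALLOW
  req#9 t=20ms (window 1): ALLOW
  req#10 t=22ms (window 2): ALLOW
  req#11 t=25ms (window 2): ALLOW
  req#12 t=27ms (window 2): ALLOW
  req#13 t=30ms (window 2): ALLOW
  req#14 t=32ms (window 2): ALLOW

Allowed counts by window: 5 4 5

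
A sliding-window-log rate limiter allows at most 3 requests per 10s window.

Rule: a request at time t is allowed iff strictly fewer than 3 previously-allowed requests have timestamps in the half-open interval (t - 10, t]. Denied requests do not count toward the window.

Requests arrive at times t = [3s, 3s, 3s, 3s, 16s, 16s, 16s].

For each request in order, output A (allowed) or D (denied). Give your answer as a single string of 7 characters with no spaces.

Tracking allowed requests in the window:
  req#1 t=3s: ALLOW
  req#2 t=3s: ALLOW
  req#3 t=3s: ALLOW
  req#4 t=3s: DENY
  req#5 t=16s: ALLOW
  req#6 t=16s: ALLOW
  req#7 t=16s: ALLOW

Answer: AAADAAA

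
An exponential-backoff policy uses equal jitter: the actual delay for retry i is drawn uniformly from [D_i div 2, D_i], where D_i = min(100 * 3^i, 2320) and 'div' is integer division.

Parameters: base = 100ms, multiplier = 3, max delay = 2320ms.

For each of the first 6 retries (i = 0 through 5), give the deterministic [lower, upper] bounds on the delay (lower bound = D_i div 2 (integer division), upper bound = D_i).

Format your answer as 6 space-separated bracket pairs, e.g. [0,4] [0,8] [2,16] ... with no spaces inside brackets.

Computing bounds per retry:
  i=0: D_i=min(100*3^0,2320)=100, bounds=[50,100]
  i=1: D_i=min(100*3^1,2320)=300, bounds=[150,300]
  i=2: D_i=min(100*3^2,2320)=900, bounds=[450,900]
  i=3: D_i=min(100*3^3,2320)=2320, bounds=[1160,2320]
  i=4: D_i=min(100*3^4,2320)=2320, bounds=[1160,2320]
  i=5: D_i=min(100*3^5,2320)=2320, bounds=[1160,2320]

Answer: [50,100] [150,300] [450,900] [1160,2320] [1160,2320] [1160,2320]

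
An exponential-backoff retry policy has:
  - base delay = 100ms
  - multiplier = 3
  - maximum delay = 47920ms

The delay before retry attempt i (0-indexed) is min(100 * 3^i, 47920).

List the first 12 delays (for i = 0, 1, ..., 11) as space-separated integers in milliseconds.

Computing each delay:
  i=0: min(100*3^0, 47920) = 100
  i=1: min(100*3^1, 47920) = 300
  i=2: min(100*3^2, 47920) = 900
  i=3: min(100*3^3, 47920) = 2700
  i=4: min(100*3^4, 47920) = 8100
  i=5: min(100*3^5, 47920) = 24300
  i=6: min(100*3^6, 47920) = 47920
  i=7: min(100*3^7, 47920) = 47920
  i=8: min(100*3^8, 47920) = 47920
  i=9: min(100*3^9, 47920) = 47920
  i=10: min(100*3^10, 47920) = 47920
  i=11: min(100*3^11, 47920) = 47920

Answer: 100 300 900 2700 8100 24300 47920 47920 47920 47920 47920 47920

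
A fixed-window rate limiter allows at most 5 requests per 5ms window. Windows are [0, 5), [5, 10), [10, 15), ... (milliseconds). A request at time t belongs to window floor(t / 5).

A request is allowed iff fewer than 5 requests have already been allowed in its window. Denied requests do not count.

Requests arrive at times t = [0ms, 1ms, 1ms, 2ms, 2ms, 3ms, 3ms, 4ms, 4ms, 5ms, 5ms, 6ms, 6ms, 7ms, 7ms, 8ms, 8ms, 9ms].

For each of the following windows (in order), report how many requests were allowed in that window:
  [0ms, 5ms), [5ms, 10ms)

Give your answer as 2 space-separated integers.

Answer: 5 5

Derivation:
Processing requests:
  req#1 t=0ms (window 0): ALLOW
  req#2 t=1ms (window 0): ALLOW
  req#3 t=1ms (window 0): ALLOW
  req#4 t=2ms (window 0): ALLOW
  req#5 t=2ms (window 0): ALLOW
  req#6 t=3ms (window 0): DENY
  req#7 t=3ms (window 0): DENY
  req#8 t=4ms (window 0): DENY
  req#9 t=4ms (window 0): DENY
  req#10 t=5ms (window 1): ALLOW
  req#11 t=5ms (window 1): ALLOW
  req#12 t=6ms (window 1): ALLOW
  req#13 t=6ms (window 1): ALLOW
  req#14 t=7ms (window 1): ALLOW
  req#15 t=7ms (window 1): DENY
  req#16 t=8ms (window 1): DENY
  req#17 t=8ms (window 1): DENY
  req#18 t=9ms (window 1): DENY

Allowed counts by window: 5 5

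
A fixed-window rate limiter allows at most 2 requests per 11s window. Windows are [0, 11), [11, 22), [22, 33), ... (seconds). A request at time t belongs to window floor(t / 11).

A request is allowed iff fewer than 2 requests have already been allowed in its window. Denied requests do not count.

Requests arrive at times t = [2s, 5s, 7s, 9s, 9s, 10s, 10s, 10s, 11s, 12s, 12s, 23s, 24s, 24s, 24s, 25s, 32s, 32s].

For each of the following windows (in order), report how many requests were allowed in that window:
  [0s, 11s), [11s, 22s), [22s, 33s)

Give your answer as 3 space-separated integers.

Processing requests:
  req#1 t=2s (window 0): ALLOW
  req#2 t=5s (window 0): ALLOW
  req#3 t=7s (window 0): DENY
  req#4 t=9s (window 0): DENY
  req#5 t=9s (window 0): DENY
  req#6 t=10s (window 0): DENY
  req#7 t=10s (window 0): DENY
  req#8 t=10s (window 0): DENY
  req#9 t=11s (window 1): ALLOW
  req#10 t=12s (window 1): ALLOW
  req#11 t=12s (window 1): DENY
  req#12 t=23s (window 2): ALLOW
  req#13 t=24s (window 2): ALLOW
  req#14 t=24s (window 2): DENY
  req#15 t=24s (window 2): DENY
  req#16 t=25s (window 2): DENY
  req#17 t=32s (window 2): DENY
  req#18 t=32s (window 2): DENY

Allowed counts by window: 2 2 2

Answer: 2 2 2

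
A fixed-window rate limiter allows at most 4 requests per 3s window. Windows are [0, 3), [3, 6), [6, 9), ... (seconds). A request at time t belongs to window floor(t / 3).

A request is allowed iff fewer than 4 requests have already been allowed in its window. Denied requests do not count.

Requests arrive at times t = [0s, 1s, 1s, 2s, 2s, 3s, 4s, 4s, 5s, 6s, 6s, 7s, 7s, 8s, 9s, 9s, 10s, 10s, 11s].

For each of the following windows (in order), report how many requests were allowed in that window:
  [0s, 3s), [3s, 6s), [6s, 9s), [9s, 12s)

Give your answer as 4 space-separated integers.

Processing requests:
  req#1 t=0s (window 0): ALLOW
  req#2 t=1s (window 0): ALLOW
  req#3 t=1s (window 0): ALLOW
  req#4 t=2s (window 0): ALLOW
  req#5 t=2s (window 0): DENY
  req#6 t=3s (window 1): ALLOW
  req#7 t=4s (window 1): ALLOW
  req#8 t=4s (window 1): ALLOW
  req#9 t=5s (window 1): ALLOW
  req#10 t=6s (window 2): ALLOW
  req#11 t=6s (window 2): ALLOW
  req#12 t=7s (window 2): ALLOW
  req#13 t=7s (window 2): ALLOW
  req#14 t=8s (window 2): DENY
  req#15 t=9s (window 3): ALLOW
  req#16 t=9s (window 3): ALLOW
  req#17 t=10s (window 3): ALLOW
  req#18 t=10s (window 3): ALLOW
  req#19 t=11s (window 3): DENY

Allowed counts by window: 4 4 4 4

Answer: 4 4 4 4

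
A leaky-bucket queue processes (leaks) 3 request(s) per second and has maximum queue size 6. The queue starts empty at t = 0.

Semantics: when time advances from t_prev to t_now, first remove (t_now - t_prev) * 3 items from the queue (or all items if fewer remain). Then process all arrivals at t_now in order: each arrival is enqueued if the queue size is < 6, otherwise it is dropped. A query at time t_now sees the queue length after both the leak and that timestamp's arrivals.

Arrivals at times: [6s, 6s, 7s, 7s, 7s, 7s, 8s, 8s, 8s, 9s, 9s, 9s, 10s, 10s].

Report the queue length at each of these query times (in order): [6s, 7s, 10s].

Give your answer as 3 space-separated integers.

Queue lengths at query times:
  query t=6s: backlog = 2
  query t=7s: backlog = 4
  query t=10s: backlog = 3

Answer: 2 4 3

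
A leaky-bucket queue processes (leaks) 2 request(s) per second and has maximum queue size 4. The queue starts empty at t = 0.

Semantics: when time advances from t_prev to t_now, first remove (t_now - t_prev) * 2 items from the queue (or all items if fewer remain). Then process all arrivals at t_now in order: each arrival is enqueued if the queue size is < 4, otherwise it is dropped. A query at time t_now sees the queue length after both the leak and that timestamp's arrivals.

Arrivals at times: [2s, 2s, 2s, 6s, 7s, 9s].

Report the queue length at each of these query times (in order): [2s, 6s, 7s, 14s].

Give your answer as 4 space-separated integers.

Queue lengths at query times:
  query t=2s: backlog = 3
  query t=6s: backlog = 1
  query t=7s: backlog = 1
  query t=14s: backlog = 0

Answer: 3 1 1 0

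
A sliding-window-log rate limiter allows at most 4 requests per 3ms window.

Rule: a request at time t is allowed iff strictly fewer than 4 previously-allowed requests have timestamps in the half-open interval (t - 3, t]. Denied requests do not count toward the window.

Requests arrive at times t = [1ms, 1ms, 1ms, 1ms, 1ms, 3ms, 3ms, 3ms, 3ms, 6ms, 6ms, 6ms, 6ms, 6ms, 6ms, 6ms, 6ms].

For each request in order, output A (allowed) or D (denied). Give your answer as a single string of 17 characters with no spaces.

Answer: AAAADDDDDAAAADDDD

Derivation:
Tracking allowed requests in the window:
  req#1 t=1ms: ALLOW
  req#2 t=1ms: ALLOW
  req#3 t=1ms: ALLOW
  req#4 t=1ms: ALLOW
  req#5 t=1ms: DENY
  req#6 t=3ms: DENY
  req#7 t=3ms: DENY
  req#8 t=3ms: DENY
  req#9 t=3ms: DENY
  req#10 t=6ms: ALLOW
  req#11 t=6ms: ALLOW
  req#12 t=6ms: ALLOW
  req#13 t=6ms: ALLOW
  req#14 t=6ms: DENY
  req#15 t=6ms: DENY
  req#16 t=6ms: DENY
  req#17 t=6ms: DENY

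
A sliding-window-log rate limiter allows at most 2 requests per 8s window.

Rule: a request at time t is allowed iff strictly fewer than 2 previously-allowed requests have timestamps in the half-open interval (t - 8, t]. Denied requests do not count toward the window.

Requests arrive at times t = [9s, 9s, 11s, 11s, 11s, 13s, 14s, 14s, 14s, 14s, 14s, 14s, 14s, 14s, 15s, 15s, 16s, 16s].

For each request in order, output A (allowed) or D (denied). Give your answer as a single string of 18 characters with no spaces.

Tracking allowed requests in the window:
  req#1 t=9s: ALLOW
  req#2 t=9s: ALLOW
  req#3 t=11s: DENY
  req#4 t=11s: DENY
  req#5 t=11s: DENY
  req#6 t=13s: DENY
  req#7 t=14s: DENY
  req#8 t=14s: DENY
  req#9 t=14s: DENY
  req#10 t=14s: DENY
  req#11 t=14s: DENY
  req#12 t=14s: DENY
  req#13 t=14s: DENY
  req#14 t=14s: DENY
  req#15 t=15s: DENY
  req#16 t=15s: DENY
  req#17 t=16s: DENY
  req#18 t=16s: DENY

Answer: AADDDDDDDDDDDDDDDD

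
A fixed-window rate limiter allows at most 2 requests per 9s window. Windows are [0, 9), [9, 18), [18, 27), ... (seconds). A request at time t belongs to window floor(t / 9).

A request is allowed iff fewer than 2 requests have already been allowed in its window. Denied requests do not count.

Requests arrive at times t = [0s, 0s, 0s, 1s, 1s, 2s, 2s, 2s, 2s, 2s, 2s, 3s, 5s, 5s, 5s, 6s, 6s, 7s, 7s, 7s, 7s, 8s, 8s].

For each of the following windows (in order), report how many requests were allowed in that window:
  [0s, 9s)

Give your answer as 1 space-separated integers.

Processing requests:
  req#1 t=0s (window 0): ALLOW
  req#2 t=0s (window 0): ALLOW
  req#3 t=0s (window 0): DENY
  req#4 t=1s (window 0): DENY
  req#5 t=1s (window 0): DENY
  req#6 t=2s (window 0): DENY
  req#7 t=2s (window 0): DENY
  req#8 t=2s (window 0): DENY
  req#9 t=2s (window 0): DENY
  req#10 t=2s (window 0): DENY
  req#11 t=2s (window 0): DENY
  req#12 t=3s (window 0): DENY
  req#13 t=5s (window 0): DENY
  req#14 t=5s (window 0): DENY
  req#15 t=5s (window 0): DENY
  req#16 t=6s (window 0): DENY
  req#17 t=6s (window 0): DENY
  req#18 t=7s (window 0): DENY
  req#19 t=7s (window 0): DENY
  req#20 t=7s (window 0): DENY
  req#21 t=7s (window 0): DENY
  req#22 t=8s (window 0): DENY
  req#23 t=8s (window 0): DENY

Allowed counts by window: 2

Answer: 2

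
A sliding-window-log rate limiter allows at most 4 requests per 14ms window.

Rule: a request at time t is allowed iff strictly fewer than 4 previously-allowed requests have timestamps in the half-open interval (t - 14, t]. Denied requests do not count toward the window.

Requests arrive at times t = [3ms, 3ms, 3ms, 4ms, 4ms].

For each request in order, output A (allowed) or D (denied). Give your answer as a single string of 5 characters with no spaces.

Tracking allowed requests in the window:
  req#1 t=3ms: ALLOW
  req#2 t=3ms: ALLOW
  req#3 t=3ms: ALLOW
  req#4 t=4ms: ALLOW
  req#5 t=4ms: DENY

Answer: AAAAD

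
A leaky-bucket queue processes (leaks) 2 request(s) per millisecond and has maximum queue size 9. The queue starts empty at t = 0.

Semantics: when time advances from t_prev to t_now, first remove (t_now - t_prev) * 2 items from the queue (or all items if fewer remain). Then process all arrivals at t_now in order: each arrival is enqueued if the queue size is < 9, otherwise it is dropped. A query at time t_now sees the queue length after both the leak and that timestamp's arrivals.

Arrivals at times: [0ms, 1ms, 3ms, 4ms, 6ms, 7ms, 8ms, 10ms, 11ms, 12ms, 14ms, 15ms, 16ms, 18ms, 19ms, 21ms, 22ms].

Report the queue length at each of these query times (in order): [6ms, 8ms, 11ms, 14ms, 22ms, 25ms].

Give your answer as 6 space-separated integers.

Answer: 1 1 1 1 1 0

Derivation:
Queue lengths at query times:
  query t=6ms: backlog = 1
  query t=8ms: backlog = 1
  query t=11ms: backlog = 1
  query t=14ms: backlog = 1
  query t=22ms: backlog = 1
  query t=25ms: backlog = 0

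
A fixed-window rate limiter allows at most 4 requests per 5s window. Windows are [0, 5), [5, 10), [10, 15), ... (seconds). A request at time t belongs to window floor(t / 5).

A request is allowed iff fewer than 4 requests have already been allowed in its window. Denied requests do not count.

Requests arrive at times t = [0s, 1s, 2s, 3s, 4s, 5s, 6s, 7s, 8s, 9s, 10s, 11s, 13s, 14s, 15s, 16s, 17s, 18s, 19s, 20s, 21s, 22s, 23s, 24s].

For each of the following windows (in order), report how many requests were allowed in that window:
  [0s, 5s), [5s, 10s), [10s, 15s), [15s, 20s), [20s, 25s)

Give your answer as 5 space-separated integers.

Answer: 4 4 4 4 4

Derivation:
Processing requests:
  req#1 t=0s (window 0): ALLOW
  req#2 t=1s (window 0): ALLOW
  req#3 t=2s (window 0): ALLOW
  req#4 t=3s (window 0): ALLOW
  req#5 t=4s (window 0): DENY
  req#6 t=5s (window 1): ALLOW
  req#7 t=6s (window 1): ALLOW
  req#8 t=7s (window 1): ALLOW
  req#9 t=8s (window 1): ALLOW
  req#10 t=9s (window 1): DENY
  req#11 t=10s (window 2): ALLOW
  req#12 t=11s (window 2): ALLOW
  req#13 t=13s (window 2): ALLOW
  req#14 t=14s (window 2): ALLOW
  req#15 t=15s (window 3): ALLOW
  req#16 t=16s (window 3): ALLOW
  req#17 t=17s (window 3): ALLOW
  req#18 t=18s (window 3): ALLOW
  req#19 t=19s (window 3): DENY
  req#20 t=20s (window 4): ALLOW
  req#21 t=21s (window 4): ALLOW
  req#22 t=22s (window 4): ALLOW
  req#23 t=23s (window 4): ALLOW
  req#24 t=24s (window 4): DENY

Allowed counts by window: 4 4 4 4 4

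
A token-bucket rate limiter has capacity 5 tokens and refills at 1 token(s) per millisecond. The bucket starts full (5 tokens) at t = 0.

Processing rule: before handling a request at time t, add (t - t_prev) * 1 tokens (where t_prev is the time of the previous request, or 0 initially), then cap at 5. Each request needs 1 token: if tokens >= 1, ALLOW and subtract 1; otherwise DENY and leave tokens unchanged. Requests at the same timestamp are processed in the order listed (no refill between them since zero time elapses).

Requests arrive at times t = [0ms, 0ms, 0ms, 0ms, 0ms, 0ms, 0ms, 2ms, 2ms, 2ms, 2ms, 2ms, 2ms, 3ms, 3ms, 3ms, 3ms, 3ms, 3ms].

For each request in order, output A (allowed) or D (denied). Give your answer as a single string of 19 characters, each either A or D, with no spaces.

Simulating step by step:
  req#1 t=0ms: ALLOW
  req#2 t=0ms: ALLOW
  req#3 t=0ms: ALLOW
  req#4 t=0ms: ALLOW
  req#5 t=0ms: ALLOW
  req#6 t=0ms: DENY
  req#7 t=0ms: DENY
  req#8 t=2ms: ALLOW
  req#9 t=2ms: ALLOW
  req#10 t=2ms: DENY
  req#11 t=2ms: DENY
  req#12 t=2ms: DENY
  req#13 t=2ms: DENY
  req#14 t=3ms: ALLOW
  req#15 t=3ms: DENY
  req#16 t=3ms: DENY
  req#17 t=3ms: DENY
  req#18 t=3ms: DENY
  req#19 t=3ms: DENY

Answer: AAAAADDAADDDDADDDDD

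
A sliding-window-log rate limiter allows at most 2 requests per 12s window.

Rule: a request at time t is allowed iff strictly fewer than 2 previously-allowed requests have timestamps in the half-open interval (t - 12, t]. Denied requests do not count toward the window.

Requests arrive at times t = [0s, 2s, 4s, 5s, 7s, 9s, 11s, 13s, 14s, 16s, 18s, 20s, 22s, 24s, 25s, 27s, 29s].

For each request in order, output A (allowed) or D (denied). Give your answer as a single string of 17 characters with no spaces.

Tracking allowed requests in the window:
  req#1 t=0s: ALLOW
  req#2 t=2s: ALLOW
  req#3 t=4s: DENY
  req#4 t=5s: DENY
  req#5 t=7s: DENY
  req#6 t=9s: DENY
  req#7 t=11s: DENY
  req#8 t=13s: ALLOW
  req#9 t=14s: ALLOW
  req#10 t=16s: DENY
  req#11 t=18s: DENY
  req#12 t=20s: DENY
  req#13 t=22s: DENY
  req#14 t=24s: DENY
  req#15 t=25s: ALLOW
  req#16 t=27s: ALLOW
  req#17 t=29s: DENY

Answer: AADDDDDAADDDDDAAD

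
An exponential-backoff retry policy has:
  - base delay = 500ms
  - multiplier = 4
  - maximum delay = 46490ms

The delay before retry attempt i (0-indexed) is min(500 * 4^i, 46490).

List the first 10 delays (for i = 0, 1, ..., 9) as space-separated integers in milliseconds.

Answer: 500 2000 8000 32000 46490 46490 46490 46490 46490 46490

Derivation:
Computing each delay:
  i=0: min(500*4^0, 46490) = 500
  i=1: min(500*4^1, 46490) = 2000
  i=2: min(500*4^2, 46490) = 8000
  i=3: min(500*4^3, 46490) = 32000
  i=4: min(500*4^4, 46490) = 46490
  i=5: min(500*4^5, 46490) = 46490
  i=6: min(500*4^6, 46490) = 46490
  i=7: min(500*4^7, 46490) = 46490
  i=8: min(500*4^8, 46490) = 46490
  i=9: min(500*4^9, 46490) = 46490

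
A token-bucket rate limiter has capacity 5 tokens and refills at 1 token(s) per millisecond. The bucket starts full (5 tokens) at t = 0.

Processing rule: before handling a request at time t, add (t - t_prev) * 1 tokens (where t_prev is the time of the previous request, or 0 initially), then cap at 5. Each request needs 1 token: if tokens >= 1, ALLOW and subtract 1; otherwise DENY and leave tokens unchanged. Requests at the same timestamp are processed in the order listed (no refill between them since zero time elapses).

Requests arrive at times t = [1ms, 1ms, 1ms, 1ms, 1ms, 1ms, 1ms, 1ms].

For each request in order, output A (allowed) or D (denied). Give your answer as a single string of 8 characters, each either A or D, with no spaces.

Simulating step by step:
  req#1 t=1ms: ALLOW
  req#2 t=1ms: ALLOW
  req#3 t=1ms: ALLOW
  req#4 t=1ms: ALLOW
  req#5 t=1ms: ALLOW
  req#6 t=1ms: DENY
  req#7 t=1ms: DENY
  req#8 t=1ms: DENY

Answer: AAAAADDD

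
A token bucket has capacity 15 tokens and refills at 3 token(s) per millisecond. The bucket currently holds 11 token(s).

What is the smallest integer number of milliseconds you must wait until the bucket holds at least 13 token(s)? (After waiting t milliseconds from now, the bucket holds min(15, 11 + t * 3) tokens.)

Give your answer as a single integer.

Need 11 + t * 3 >= 13, so t >= 2/3.
Smallest integer t = ceil(2/3) = 1.

Answer: 1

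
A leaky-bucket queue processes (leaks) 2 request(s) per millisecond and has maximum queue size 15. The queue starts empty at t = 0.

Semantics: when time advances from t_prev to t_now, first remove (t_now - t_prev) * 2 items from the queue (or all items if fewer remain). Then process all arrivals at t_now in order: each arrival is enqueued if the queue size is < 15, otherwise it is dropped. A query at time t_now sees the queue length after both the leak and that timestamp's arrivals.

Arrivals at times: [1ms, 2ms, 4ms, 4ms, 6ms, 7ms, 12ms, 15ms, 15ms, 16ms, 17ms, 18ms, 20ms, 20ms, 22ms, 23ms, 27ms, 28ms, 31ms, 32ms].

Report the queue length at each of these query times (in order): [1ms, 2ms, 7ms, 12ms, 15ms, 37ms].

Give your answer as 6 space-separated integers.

Queue lengths at query times:
  query t=1ms: backlog = 1
  query t=2ms: backlog = 1
  query t=7ms: backlog = 1
  query t=12ms: backlog = 1
  query t=15ms: backlog = 2
  query t=37ms: backlog = 0

Answer: 1 1 1 1 2 0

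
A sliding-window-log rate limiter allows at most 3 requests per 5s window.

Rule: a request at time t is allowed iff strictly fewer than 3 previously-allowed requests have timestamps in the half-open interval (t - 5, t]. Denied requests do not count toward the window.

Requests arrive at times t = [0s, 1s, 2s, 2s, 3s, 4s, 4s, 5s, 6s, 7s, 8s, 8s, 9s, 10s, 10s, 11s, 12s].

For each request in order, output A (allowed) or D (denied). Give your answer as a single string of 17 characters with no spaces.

Answer: AAADDDDAAADDDADAA

Derivation:
Tracking allowed requests in the window:
  req#1 t=0s: ALLOW
  req#2 t=1s: ALLOW
  req#3 t=2s: ALLOW
  req#4 t=2s: DENY
  req#5 t=3s: DENY
  req#6 t=4s: DENY
  req#7 t=4s: DENY
  req#8 t=5s: ALLOW
  req#9 t=6s: ALLOW
  req#10 t=7s: ALLOW
  req#11 t=8s: DENY
  req#12 t=8s: DENY
  req#13 t=9s: DENY
  req#14 t=10s: ALLOW
  req#15 t=10s: DENY
  req#16 t=11s: ALLOW
  req#17 t=12s: ALLOW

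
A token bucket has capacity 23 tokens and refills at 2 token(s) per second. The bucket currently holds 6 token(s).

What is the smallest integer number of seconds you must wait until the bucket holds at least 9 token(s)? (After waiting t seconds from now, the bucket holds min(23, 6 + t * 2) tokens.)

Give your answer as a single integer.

Answer: 2

Derivation:
Need 6 + t * 2 >= 9, so t >= 3/2.
Smallest integer t = ceil(3/2) = 2.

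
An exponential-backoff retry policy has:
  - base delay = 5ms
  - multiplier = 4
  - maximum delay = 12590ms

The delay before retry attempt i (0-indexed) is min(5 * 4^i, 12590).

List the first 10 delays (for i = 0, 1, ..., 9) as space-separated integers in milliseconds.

Answer: 5 20 80 320 1280 5120 12590 12590 12590 12590

Derivation:
Computing each delay:
  i=0: min(5*4^0, 12590) = 5
  i=1: min(5*4^1, 12590) = 20
  i=2: min(5*4^2, 12590) = 80
  i=3: min(5*4^3, 12590) = 320
  i=4: min(5*4^4, 12590) = 1280
  i=5: min(5*4^5, 12590) = 5120
  i=6: min(5*4^6, 12590) = 12590
  i=7: min(5*4^7, 12590) = 12590
  i=8: min(5*4^8, 12590) = 12590
  i=9: min(5*4^9, 12590) = 12590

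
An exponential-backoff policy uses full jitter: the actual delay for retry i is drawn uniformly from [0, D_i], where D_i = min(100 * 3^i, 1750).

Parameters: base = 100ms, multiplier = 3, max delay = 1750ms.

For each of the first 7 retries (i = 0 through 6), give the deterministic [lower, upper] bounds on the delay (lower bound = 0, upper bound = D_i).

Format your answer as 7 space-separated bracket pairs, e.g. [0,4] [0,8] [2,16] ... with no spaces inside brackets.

Answer: [0,100] [0,300] [0,900] [0,1750] [0,1750] [0,1750] [0,1750]

Derivation:
Computing bounds per retry:
  i=0: D_i=min(100*3^0,1750)=100, bounds=[0,100]
  i=1: D_i=min(100*3^1,1750)=300, bounds=[0,300]
  i=2: D_i=min(100*3^2,1750)=900, bounds=[0,900]
  i=3: D_i=min(100*3^3,1750)=1750, bounds=[0,1750]
  i=4: D_i=min(100*3^4,1750)=1750, bounds=[0,1750]
  i=5: D_i=min(100*3^5,1750)=1750, bounds=[0,1750]
  i=6: D_i=min(100*3^6,1750)=1750, bounds=[0,1750]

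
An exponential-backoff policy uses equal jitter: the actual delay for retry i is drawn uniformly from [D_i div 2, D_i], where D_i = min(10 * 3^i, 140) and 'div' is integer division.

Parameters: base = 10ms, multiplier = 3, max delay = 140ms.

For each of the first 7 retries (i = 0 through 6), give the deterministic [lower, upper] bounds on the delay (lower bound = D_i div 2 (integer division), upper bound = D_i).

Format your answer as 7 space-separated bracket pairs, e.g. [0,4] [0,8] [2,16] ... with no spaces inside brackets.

Answer: [5,10] [15,30] [45,90] [70,140] [70,140] [70,140] [70,140]

Derivation:
Computing bounds per retry:
  i=0: D_i=min(10*3^0,140)=10, bounds=[5,10]
  i=1: D_i=min(10*3^1,140)=30, bounds=[15,30]
  i=2: D_i=min(10*3^2,140)=90, bounds=[45,90]
  i=3: D_i=min(10*3^3,140)=140, bounds=[70,140]
  i=4: D_i=min(10*3^4,140)=140, bounds=[70,140]
  i=5: D_i=min(10*3^5,140)=140, bounds=[70,140]
  i=6: D_i=min(10*3^6,140)=140, bounds=[70,140]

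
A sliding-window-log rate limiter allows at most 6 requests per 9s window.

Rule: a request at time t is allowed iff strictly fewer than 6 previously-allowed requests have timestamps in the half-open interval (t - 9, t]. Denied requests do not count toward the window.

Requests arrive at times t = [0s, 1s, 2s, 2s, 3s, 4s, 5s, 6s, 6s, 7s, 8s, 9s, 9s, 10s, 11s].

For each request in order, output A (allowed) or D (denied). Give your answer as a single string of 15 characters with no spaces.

Answer: AAAAAADDDDDADAA

Derivation:
Tracking allowed requests in the window:
  req#1 t=0s: ALLOW
  req#2 t=1s: ALLOW
  req#3 t=2s: ALLOW
  req#4 t=2s: ALLOW
  req#5 t=3s: ALLOW
  req#6 t=4s: ALLOW
  req#7 t=5s: DENY
  req#8 t=6s: DENY
  req#9 t=6s: DENY
  req#10 t=7s: DENY
  req#11 t=8s: DENY
  req#12 t=9s: ALLOW
  req#13 t=9s: DENY
  req#14 t=10s: ALLOW
  req#15 t=11s: ALLOW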